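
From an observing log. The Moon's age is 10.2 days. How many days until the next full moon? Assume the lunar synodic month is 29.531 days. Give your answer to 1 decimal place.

Full moon occurs at elongation 180°, i.e. at age 29.531 × 180/360 = 14.765 d.
So 4.566 days remain (14.765 − 10.2).

4.6 days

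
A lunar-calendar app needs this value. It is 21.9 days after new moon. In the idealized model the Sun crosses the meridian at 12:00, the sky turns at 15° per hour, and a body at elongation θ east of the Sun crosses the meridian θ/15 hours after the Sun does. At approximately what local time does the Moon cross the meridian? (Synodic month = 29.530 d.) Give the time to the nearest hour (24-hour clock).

06:00

The Moon has covered 21.9/29.530 of its cycle, so θ ≈ 360° × 21.9/29.530 = 267.0°.
Delay after the Sun = 267.0° / (15°/h) ≈ 17.80 h.
12:00 + 17.80 h ≈ 05:48 → 06:00 to the nearest hour.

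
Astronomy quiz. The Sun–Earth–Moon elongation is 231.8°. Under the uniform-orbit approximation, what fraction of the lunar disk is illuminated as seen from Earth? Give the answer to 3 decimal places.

0.809

f = (1 − cos 231.8°)/2 = (1 − (-0.618))/2 ≈ 0.809.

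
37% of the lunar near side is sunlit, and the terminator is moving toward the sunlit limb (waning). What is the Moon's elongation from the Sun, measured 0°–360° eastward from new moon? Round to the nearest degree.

cos θ = 1 − 2f = 0.260, giving a principal value of 74.9°.
Waning ⇒ past full, so θ = 360° − 74.9° = 285.1°.

285°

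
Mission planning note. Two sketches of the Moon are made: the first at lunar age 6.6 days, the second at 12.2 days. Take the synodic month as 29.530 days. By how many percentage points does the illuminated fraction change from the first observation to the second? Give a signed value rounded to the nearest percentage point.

+51 percentage points

θ₁ = 360° × 6.6/29.530 = 80.5°, f₁ = (1 − cos θ₁)/2 = 0.417.
θ₂ = 360° × 12.2/29.530 = 148.7°, f₂ = (1 − cos θ₂)/2 = 0.927.
Change = f₂ − f₁ = +0.510 → +51 percentage points.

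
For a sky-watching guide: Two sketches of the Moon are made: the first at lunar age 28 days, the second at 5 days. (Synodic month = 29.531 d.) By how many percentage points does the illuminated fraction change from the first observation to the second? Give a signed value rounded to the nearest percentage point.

θ₁ = 360° × 28/29.531 = 341.3°, f₁ = (1 − cos θ₁)/2 = 0.026.
θ₂ = 360° × 5/29.531 = 61.0°, f₂ = (1 − cos θ₂)/2 = 0.257.
Change = f₂ − f₁ = +0.231 → +23 percentage points.

+23 percentage points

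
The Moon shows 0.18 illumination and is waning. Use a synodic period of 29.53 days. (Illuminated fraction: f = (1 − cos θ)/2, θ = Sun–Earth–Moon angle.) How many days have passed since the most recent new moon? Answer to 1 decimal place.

Invert f = (1 − cos θ)/2 to get cos θ = 1 − 2(0.18) = 0.640, hence θ₀ = arccos 0.640 = 50.2°.
A waning Moon lies in 180°–360°, so θ = 360° − 50.2° = 309.8°.
Age = 29.53 × 309.8°/360° ≈ 25.41 days.

25.4 days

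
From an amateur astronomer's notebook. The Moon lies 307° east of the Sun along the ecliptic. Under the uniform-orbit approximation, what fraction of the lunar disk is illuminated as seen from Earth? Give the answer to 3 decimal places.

Half-versine of 307°: (1 − 0.602)/2 = 0.199.

0.199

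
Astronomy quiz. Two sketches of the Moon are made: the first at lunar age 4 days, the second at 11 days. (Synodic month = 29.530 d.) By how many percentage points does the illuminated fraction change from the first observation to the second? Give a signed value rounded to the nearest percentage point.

+68 pp

First observation: θ = 360°·4/29.530 = 48.8°, so f = 0.170.
Second observation: θ = 134.1°, f = 0.848.
Δf = 0.848 − 0.170 = +0.678, i.e. +68 pp.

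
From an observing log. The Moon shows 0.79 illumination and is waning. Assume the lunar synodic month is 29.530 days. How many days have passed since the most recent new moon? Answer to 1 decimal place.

19.2 days

cos θ = 1 − 2f = -0.580, giving a principal value of 125.5°.
Waning ⇒ past full, so θ = 360° − 125.5° = 234.5°.
At 360°/29.530 d per day, 234.5° corresponds to 19.24 days.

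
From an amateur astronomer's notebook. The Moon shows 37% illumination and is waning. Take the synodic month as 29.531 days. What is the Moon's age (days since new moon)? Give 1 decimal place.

Invert f = (1 − cos θ)/2 to get cos θ = 1 − 2(0.37) = 0.260, hence θ₀ = arccos 0.260 = 74.9°.
A waning Moon lies in 180°–360°, so θ = 360° − 74.9° = 285.1°.
That fraction of the synodic month is 285.1/360 × 29.531 d ≈ 23.38 d.

23.4 days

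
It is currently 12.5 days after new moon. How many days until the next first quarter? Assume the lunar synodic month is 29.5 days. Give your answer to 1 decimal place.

First quarter is 0.25 of the way through the cycle: age 0.25 × 29.5 = 7.375 d.
This lunation's first quarter (7.375 d) has passed, so add one period: 36.875 − 12.5 = 24.375 days.

24.4 days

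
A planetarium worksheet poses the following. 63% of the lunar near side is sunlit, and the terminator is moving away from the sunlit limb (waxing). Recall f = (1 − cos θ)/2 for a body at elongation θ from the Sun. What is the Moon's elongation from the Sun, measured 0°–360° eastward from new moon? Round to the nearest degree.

105°

cos θ = 1 − 2f = -0.260, giving a principal value of 105.1°.
Waxing ⇒ before full, so θ = 105.1°.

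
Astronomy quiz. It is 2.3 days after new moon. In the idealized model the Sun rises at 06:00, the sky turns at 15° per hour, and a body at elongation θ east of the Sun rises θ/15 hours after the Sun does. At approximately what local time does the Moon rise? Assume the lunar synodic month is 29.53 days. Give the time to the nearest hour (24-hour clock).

Phase angle: θ = 360°·(2.3 d)/(29.53 d) = 28.0°.
Delay after the Sun = 28.0° / (15°/h) ≈ 1.87 h.
06:00 + 1.87 h ≈ 07:52 → 08:00 to the nearest hour.

08:00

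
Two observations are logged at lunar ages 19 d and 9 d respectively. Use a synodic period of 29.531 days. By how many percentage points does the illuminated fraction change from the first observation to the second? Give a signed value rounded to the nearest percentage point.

-14 pp

First observation: θ = 360°·19/29.531 = 231.6°, so f = 0.810.
Second observation: θ = 109.7°, f = 0.669.
Δf = 0.669 − 0.810 = -0.142, i.e. -14 pp.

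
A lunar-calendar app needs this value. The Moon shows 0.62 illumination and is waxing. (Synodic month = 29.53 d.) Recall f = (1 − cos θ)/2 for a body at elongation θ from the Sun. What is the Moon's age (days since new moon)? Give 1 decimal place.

8.5 days

Invert f = (1 − cos θ)/2 to get cos θ = 1 − 2(0.62) = -0.240, hence θ₀ = arccos -0.240 = 103.9°.
The Moon is waxing (0°–180°), so θ = 103.9° directly.
Age = 29.53 × 103.9°/360° ≈ 8.52 days.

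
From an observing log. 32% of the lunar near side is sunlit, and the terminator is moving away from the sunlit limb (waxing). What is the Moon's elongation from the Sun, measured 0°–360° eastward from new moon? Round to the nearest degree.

Invert f = (1 − cos θ)/2 to get cos θ = 1 − 2(0.32) = 0.360, hence θ₀ = arccos 0.360 = 68.9°.
The Moon is waxing (0°–180°), so θ = 68.9° directly.

69°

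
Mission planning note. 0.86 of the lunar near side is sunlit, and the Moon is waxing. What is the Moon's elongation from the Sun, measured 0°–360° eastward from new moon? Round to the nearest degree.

136°

From f = (1 − cos θ)/2: cos θ = 1 − 2×0.86 = -0.720; arccos → 136.1°.
The Moon is waxing (0°–180°), so θ = 136.1° directly.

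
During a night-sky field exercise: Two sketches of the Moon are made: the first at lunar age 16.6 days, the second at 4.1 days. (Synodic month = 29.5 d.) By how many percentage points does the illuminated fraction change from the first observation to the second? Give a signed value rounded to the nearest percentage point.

-78 percentage points

First observation: θ = 360°·16.6/29.5 = 202.6°, so f = 0.962.
Second observation: θ = 50.0°, f = 0.179.
Δf = 0.179 − 0.962 = -0.783, i.e. -78 pp.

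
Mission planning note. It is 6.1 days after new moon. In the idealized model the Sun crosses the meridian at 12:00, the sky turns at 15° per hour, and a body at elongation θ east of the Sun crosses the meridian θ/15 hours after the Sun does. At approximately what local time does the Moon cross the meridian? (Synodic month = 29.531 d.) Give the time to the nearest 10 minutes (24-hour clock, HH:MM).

17:00

Elongation θ = 360° × 6.1/29.531 ≈ 74.4°.
The Moon trails the Sun by θ/15 = 74.4/15 ≈ 4.96 hours.
12:00 + 4.958 h ≈ 16:57 → 17:00 to the nearest ten minutes.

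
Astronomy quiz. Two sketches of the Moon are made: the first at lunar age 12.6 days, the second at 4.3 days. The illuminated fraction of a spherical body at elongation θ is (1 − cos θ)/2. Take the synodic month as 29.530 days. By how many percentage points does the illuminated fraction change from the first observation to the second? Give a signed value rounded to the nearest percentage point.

First observation: θ = 360°·12.6/29.530 = 153.6°, so f = 0.948.
Second observation: θ = 52.4°, f = 0.195.
Δf = 0.195 − 0.948 = -0.753, i.e. -75 pp.

-75 percentage points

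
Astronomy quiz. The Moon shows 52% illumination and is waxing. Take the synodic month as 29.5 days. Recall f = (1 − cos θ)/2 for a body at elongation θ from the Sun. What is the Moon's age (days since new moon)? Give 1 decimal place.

7.6 days

From f = (1 − cos θ)/2: cos θ = 1 − 2×0.52 = -0.040; arccos → 92.3°.
The Moon is waxing (0°–180°), so θ = 92.3° directly.
Age = 29.5 × 92.3°/360° ≈ 7.56 days.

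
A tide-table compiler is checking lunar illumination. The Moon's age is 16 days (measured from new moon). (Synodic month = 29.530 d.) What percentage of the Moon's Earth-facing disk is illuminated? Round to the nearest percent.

Elongation θ = 360° × 16/29.530 ≈ 195.1°.
cos 195.1° = (-0.966), so f = (1 − (-0.966))/2 = 0.983, so 98%.

98%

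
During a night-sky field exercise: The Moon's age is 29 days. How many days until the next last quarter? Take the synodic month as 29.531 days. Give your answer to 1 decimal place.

22.7 days

Last quarter occurs at elongation 270°, i.e. at age 29.531 × 270/360 = 22.148 d.
Already past this cycle's last quarter; the next is at 22.148 + 29.531 = 51.679 d, so 51.679 − 29 = 22.679 days.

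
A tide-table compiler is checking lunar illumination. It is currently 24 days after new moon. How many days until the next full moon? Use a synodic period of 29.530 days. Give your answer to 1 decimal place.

Full moon is 0.5 of the way through the cycle: age 0.5 × 29.530 = 14.765 d.
This lunation's full moon (14.765 d) has passed, so add one period: 44.295 − 24 = 20.295 days.

20.3 days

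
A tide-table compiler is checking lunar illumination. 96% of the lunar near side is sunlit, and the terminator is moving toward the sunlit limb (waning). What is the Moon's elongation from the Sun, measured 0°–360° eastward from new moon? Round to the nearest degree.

Invert f = (1 − cos θ)/2 to get cos θ = 1 − 2(0.96) = -0.920, hence θ₀ = arccos -0.920 = 156.9°.
A waning Moon lies in 180°–360°, so θ = 360° − 156.9° = 203.1°.

203°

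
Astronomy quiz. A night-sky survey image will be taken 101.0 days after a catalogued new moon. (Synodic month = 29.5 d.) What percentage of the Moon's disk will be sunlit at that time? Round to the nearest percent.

101.0/29.5 = 3.424 lunations, so 3 complete cycles and 12.50 d into the next.
The Moon has covered 12.50/29.5 of its cycle, so θ ≈ 360° × 12.50/29.5 = 152.5°.
With cos θ = (-0.887), the lit fraction is (1 − (-0.887))/2 ≈ 0.944, so 94%.

94%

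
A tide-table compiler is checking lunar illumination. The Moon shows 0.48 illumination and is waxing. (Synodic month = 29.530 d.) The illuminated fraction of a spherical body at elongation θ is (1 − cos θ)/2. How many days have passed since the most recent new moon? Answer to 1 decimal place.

From f = (1 − cos θ)/2: cos θ = 1 − 2×0.48 = 0.040; arccos → 87.7°.
The Moon is waxing (0°–180°), so θ = 87.7° directly.
Age = 29.530 × 87.7°/360° ≈ 7.19 days.

7.2 days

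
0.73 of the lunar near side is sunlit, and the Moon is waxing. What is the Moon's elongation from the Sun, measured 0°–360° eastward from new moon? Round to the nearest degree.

From f = (1 − cos θ)/2: cos θ = 1 − 2×0.73 = -0.460; arccos → 117.4°.
The Moon is waxing (0°–180°), so θ = 117.4° directly.

117°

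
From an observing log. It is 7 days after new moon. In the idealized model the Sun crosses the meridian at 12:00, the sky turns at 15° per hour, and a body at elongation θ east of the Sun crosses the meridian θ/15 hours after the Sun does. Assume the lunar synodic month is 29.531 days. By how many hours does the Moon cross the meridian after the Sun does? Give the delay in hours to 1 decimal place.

5.7 h

The Moon has covered 7/29.531 of its cycle, so θ ≈ 360° × 7/29.531 = 85.3°.
The Moon trails the Sun by θ/15 = 85.3/15 ≈ 5.69 hours.
So the Moon crosses the meridian 5.69 h after the Sun.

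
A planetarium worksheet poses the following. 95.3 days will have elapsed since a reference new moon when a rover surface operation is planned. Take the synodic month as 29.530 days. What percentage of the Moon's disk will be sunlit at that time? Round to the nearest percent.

Reduce mod P: 95.3 − 3×29.530 = 6.71 d into the current lunation.
The Moon has covered 6.71/29.530 of its cycle, so θ ≈ 360° × 6.71/29.530 = 81.8°.
Illuminated fraction = (1 − cos 81.8°)/2 = (1 − 0.143)/2 ≈ 0.429, so 43%.

43%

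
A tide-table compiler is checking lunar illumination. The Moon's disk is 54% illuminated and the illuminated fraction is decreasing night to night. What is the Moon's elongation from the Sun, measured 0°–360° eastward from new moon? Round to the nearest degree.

Invert f = (1 − cos θ)/2 to get cos θ = 1 − 2(0.54) = -0.080, hence θ₀ = arccos -0.080 = 94.6°.
Since the Moon is past full (waning), take the reflex angle: θ = 360° − 94.6° = 265.4°.

265°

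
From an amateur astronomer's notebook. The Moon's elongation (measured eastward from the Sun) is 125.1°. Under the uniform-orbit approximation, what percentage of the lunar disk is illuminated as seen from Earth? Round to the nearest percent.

79%

cos 125.1° = (-0.575), so f = (1 − (-0.575))/2 = 0.788, i.e. 79%.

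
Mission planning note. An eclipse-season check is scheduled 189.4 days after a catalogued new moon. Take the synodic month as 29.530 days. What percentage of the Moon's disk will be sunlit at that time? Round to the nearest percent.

189.4 d spans 6 complete synodic months (6 × 29.530 = 177.18 d) plus 12.22 d.
The Moon has covered 12.22/29.530 of its cycle, so θ ≈ 360° × 12.22/29.530 = 149.0°.
Illuminated fraction = (1 − cos 149.0°)/2 = (1 − (-0.857))/2 ≈ 0.928, so 93%.

93%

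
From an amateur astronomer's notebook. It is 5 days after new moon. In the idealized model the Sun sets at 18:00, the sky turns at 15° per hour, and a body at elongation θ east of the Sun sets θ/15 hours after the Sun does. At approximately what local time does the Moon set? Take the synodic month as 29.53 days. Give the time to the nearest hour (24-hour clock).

22:00

Elongation θ = 360° × 5/29.53 ≈ 61.0°.
Delay after the Sun = 61.0° / (15°/h) ≈ 4.06 h.
18:00 + 4.06 h ≈ 22:04 → 22:00 to the nearest hour.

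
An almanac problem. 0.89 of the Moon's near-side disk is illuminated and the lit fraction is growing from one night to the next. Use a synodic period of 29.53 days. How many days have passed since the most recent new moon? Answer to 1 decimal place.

cos θ = 1 − 2f = -0.780, giving a principal value of 141.3°.
The Moon is waxing (0°–180°), so θ = 141.3° directly.
That fraction of the synodic month is 141.3/360 × 29.53 d ≈ 11.59 d.

11.6 days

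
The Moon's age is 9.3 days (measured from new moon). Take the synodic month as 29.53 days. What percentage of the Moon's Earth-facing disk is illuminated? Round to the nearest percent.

70%

Phase angle: θ = 360°·(9.3 d)/(29.53 d) = 113.4°.
cos 113.4° = (-0.397), so f = (1 − (-0.397))/2 = 0.698, so 70%.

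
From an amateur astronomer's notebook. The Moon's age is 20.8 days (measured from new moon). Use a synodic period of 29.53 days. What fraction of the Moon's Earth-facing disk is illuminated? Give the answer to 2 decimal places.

0.64

Elongation θ = 360° × 20.8/29.53 ≈ 253.6°.
With cos θ = (-0.283), the lit fraction is (1 − (-0.283))/2 ≈ 0.641.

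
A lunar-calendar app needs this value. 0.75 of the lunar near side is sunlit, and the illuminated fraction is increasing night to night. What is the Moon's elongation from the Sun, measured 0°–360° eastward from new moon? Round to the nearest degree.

120°

From f = (1 − cos θ)/2: cos θ = 1 − 2×0.75 = -0.500; arccos → 120.0°.
The Moon is waxing (0°–180°), so θ = 120.0° directly.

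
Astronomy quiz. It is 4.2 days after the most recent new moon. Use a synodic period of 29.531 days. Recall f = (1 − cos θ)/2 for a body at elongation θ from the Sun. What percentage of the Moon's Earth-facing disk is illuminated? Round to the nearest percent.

19%

Elongation θ = 360° × 4.2/29.531 ≈ 51.2°.
Illuminated fraction = (1 − cos 51.2°)/2 = (1 − 0.627)/2 ≈ 0.187, so 19%.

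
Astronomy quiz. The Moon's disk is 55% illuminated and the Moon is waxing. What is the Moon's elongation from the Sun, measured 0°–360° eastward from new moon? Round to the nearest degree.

From f = (1 − cos θ)/2: cos θ = 1 − 2×0.55 = -0.100; arccos → 95.7°.
Waxing ⇒ before full, so θ = 95.7°.

96°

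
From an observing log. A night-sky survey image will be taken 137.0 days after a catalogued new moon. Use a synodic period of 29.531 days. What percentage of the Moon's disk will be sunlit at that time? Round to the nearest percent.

82%

137.0 d spans 4 complete synodic months (4 × 29.531 = 118.12 d) plus 18.88 d.
Phase angle: θ = 360°·(18.88 d)/(29.531 d) = 230.1°.
With cos θ = (-0.641), the lit fraction is (1 − (-0.641))/2 ≈ 0.821, so 82%.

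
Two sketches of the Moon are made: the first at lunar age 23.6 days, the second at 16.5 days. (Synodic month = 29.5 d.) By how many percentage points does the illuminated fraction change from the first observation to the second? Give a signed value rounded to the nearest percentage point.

θ₁ = 360° × 23.6/29.5 = 288.0°, f₁ = (1 − cos θ₁)/2 = 0.345.
θ₂ = 360° × 16.5/29.5 = 201.4°, f₂ = (1 − cos θ₂)/2 = 0.966.
Change = f₂ − f₁ = +0.620 → +62 percentage points.

+62 percentage points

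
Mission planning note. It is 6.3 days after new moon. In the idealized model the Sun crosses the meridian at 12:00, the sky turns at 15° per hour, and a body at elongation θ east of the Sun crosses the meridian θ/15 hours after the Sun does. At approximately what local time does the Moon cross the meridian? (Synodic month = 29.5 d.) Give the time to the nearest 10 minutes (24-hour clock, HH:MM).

Phase angle: θ = 360°·(6.3 d)/(29.5 d) = 76.9°.
Delay after the Sun = 76.9° / (15°/h) ≈ 5.13 h.
12:00 + 5.125 h ≈ 17:08 → 17:10 to the nearest ten minutes.

17:10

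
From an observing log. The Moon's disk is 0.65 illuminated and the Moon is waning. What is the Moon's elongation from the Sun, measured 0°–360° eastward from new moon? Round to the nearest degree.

From f = (1 − cos θ)/2: cos θ = 1 − 2×0.65 = -0.300; arccos → 107.5°.
A waning Moon lies in 180°–360°, so θ = 360° − 107.5° = 252.5°.

253°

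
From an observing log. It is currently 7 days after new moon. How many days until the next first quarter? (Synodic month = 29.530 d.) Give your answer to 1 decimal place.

0.4 days

First quarter occurs at elongation 90°, i.e. at age 29.530 × 90/360 = 7.383 d.
That is 7.383 − 7 = 0.383 days ahead.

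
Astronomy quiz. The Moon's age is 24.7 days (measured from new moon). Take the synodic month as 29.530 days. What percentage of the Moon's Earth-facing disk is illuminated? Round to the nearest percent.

Phase angle: θ = 360°·(24.7 d)/(29.530 d) = 301.1°.
cos 301.1° = 0.517, so f = (1 − 0.517)/2 = 0.242, so 24%.

24%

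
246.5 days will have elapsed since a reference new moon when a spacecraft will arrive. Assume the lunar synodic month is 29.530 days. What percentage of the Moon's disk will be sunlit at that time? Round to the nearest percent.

79%

Reduce mod P: 246.5 − 8×29.530 = 10.26 d into the current lunation.
The Moon has covered 10.26/29.530 of its cycle, so θ ≈ 360° × 10.26/29.530 = 125.1°.
With cos θ = (-0.575), the lit fraction is (1 − (-0.575))/2 ≈ 0.787, so 79%.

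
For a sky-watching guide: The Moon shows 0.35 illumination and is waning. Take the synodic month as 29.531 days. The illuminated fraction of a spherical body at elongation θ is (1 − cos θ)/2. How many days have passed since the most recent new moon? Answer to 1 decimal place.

Invert f = (1 − cos θ)/2 to get cos θ = 1 − 2(0.35) = 0.300, hence θ₀ = arccos 0.300 = 72.5°.
A waning Moon lies in 180°–360°, so θ = 360° − 72.5° = 287.5°.
That fraction of the synodic month is 287.5/360 × 29.531 d ≈ 23.58 d.

23.6 days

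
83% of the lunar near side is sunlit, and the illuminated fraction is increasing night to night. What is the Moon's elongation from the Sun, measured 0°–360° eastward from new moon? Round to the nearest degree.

131°

From f = (1 − cos θ)/2: cos θ = 1 − 2×0.83 = -0.660; arccos → 131.3°.
Before full moon the principal value applies: θ = 131.3°.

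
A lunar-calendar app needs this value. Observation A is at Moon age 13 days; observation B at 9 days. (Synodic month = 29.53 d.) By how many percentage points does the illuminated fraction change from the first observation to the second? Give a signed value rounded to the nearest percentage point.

θ₁ = 360° × 13/29.53 = 158.5°, f₁ = (1 − cos θ₁)/2 = 0.965.
θ₂ = 360° × 9/29.53 = 109.7°, f₂ = (1 − cos θ₂)/2 = 0.669.
Change = f₂ − f₁ = -0.296 → -30 percentage points.

-30 percentage points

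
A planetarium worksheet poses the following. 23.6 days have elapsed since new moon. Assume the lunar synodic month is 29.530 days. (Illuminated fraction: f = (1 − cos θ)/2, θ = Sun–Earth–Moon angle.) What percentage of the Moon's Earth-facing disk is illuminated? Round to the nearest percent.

35%

Phase angle: θ = 360°·(23.6 d)/(29.530 d) = 287.7°.
With cos θ = 0.304, the lit fraction is (1 − 0.304)/2 ≈ 0.348, so 35%.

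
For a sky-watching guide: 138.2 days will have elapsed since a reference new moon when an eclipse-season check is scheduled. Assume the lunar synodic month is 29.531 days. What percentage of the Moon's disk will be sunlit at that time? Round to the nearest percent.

Reduce mod P: 138.2 − 4×29.531 = 20.08 d into the current lunation.
Phase angle: θ = 360°·(20.08 d)/(29.531 d) = 244.7°.
With cos θ = (-0.427), the lit fraction is (1 − (-0.427))/2 ≈ 0.713, so 71%.

71%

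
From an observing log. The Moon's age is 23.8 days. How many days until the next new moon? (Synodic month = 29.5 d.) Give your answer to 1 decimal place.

The next new moon completes the synodic month: 29.5 − 23.8 = 5.700 days.

5.7 days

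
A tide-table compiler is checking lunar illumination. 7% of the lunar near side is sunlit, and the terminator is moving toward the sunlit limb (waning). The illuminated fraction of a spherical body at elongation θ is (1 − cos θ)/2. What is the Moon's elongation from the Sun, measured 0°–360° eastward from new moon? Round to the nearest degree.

329°

Invert f = (1 − cos θ)/2 to get cos θ = 1 − 2(0.07) = 0.860, hence θ₀ = arccos 0.860 = 30.7°.
A waning Moon lies in 180°–360°, so θ = 360° − 30.7° = 329.3°.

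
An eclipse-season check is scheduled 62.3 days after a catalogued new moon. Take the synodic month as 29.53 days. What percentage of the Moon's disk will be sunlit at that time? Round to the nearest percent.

62.3 d spans 2 complete synodic months (2 × 29.53 = 59.06 d) plus 3.24 d.
The Moon has covered 3.24/29.53 of its cycle, so θ ≈ 360° × 3.24/29.53 = 39.5°.
Illuminated fraction = (1 − cos 39.5°)/2 = (1 − 0.772)/2 ≈ 0.114, so 11%.

11%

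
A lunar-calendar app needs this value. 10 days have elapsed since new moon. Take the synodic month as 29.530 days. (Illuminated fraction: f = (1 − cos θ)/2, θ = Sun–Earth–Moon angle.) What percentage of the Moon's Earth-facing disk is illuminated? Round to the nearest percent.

Elongation θ = 360° × 10/29.530 ≈ 121.9°.
With cos θ = (-0.529), the lit fraction is (1 − (-0.529))/2 ≈ 0.764, so 76%.

76%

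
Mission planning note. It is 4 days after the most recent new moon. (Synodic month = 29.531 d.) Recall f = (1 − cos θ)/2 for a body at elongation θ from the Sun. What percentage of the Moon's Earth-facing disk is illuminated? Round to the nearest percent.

17%

Elongation θ = 360° × 4/29.531 ≈ 48.8°.
With cos θ = 0.659, the lit fraction is (1 − 0.659)/2 ≈ 0.170, so 17%.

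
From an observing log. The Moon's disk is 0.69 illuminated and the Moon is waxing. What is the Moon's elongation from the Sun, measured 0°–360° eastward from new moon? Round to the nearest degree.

112°

From f = (1 − cos θ)/2: cos θ = 1 − 2×0.69 = -0.380; arccos → 112.3°.
Waxing ⇒ before full, so θ = 112.3°.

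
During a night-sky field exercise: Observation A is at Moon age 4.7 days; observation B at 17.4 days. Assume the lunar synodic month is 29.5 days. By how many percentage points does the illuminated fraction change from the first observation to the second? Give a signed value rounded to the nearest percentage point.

First observation: θ = 360°·4.7/29.5 = 57.4°, so f = 0.230.
Second observation: θ = 212.3°, f = 0.922.
Δf = 0.922 − 0.230 = +0.692, i.e. +69 pp.

+69 pp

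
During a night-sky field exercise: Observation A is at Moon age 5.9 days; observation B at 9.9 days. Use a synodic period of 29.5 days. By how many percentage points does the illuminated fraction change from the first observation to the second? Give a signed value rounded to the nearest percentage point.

θ₁ = 360° × 5.9/29.5 = 72.0°, f₁ = (1 − cos θ₁)/2 = 0.345.
θ₂ = 360° × 9.9/29.5 = 120.8°, f₂ = (1 − cos θ₂)/2 = 0.756.
Change = f₂ − f₁ = +0.411 → +41 percentage points.

+41 percentage points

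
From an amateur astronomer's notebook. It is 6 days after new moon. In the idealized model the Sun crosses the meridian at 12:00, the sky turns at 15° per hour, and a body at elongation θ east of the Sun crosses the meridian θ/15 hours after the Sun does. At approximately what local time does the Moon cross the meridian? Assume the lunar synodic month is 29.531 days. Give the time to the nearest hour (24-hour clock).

Phase angle: θ = 360°·(6 d)/(29.531 d) = 73.1°.
At 15° of sky rotation per hour, 73.1° corresponds to a 4.88 h lag.
12:00 + 4.88 h ≈ 16:53 → 17:00 to the nearest hour.

17:00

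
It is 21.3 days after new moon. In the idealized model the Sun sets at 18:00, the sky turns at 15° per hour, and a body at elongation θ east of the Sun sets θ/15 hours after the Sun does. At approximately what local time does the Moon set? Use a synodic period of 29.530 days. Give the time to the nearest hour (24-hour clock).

11:00

The Moon has covered 21.3/29.530 of its cycle, so θ ≈ 360° × 21.3/29.530 = 259.7°.
At 15° of sky rotation per hour, 259.7° corresponds to a 17.31 h lag.
18:00 + 17.31 h ≈ 11:19 → 11:00 to the nearest hour.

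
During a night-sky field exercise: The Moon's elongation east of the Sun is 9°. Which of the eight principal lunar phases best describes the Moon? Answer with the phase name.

The new moon sector spans roughly -22°–22°; 9° falls inside it.

new moon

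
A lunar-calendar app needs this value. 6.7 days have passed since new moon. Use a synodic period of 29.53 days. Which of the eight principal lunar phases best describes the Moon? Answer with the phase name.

θ ≈ 360° × 6.7/29.53 = 82°, which falls in the first quarter sector.

first quarter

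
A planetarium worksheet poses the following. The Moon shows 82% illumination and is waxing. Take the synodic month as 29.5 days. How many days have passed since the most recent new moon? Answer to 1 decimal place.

Invert f = (1 − cos θ)/2 to get cos θ = 1 − 2(0.82) = -0.640, hence θ₀ = arccos -0.640 = 129.8°.
The Moon is waxing (0°–180°), so θ = 129.8° directly.
At 360°/29.5 d per day, 129.8° corresponds to 10.64 days.

10.6 days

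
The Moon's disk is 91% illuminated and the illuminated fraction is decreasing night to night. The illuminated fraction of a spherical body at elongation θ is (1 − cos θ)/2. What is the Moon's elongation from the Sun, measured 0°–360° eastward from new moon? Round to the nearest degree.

215°

cos θ = 1 − 2f = -0.820, giving a principal value of 145.1°.
A waning Moon lies in 180°–360°, so θ = 360° − 145.1° = 214.9°.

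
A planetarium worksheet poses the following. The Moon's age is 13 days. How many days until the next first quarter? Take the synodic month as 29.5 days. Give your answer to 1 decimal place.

23.9 days

First quarter occurs at elongation 90°, i.e. at age 29.5 × 90/360 = 7.375 d.
This lunation's first quarter (7.375 d) has passed, so add one period: 36.875 − 13 = 23.875 days.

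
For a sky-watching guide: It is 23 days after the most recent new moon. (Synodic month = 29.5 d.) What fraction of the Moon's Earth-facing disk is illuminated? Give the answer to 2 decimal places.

The Moon has covered 23/29.5 of its cycle, so θ ≈ 360° × 23/29.5 = 280.7°.
cos 280.7° = 0.185, so f = (1 − 0.185)/2 = 0.407.

0.41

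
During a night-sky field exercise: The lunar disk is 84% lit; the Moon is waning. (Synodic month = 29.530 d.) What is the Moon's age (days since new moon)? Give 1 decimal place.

cos θ = 1 − 2f = -0.680, giving a principal value of 132.8°.
Since the Moon is past full (waning), take the reflex angle: θ = 360° − 132.8° = 227.2°.
That fraction of the synodic month is 227.2/360 × 29.530 d ≈ 18.63 d.

18.6 days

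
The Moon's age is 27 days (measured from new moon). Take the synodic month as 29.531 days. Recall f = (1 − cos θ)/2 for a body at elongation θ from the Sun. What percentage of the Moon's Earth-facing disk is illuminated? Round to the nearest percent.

The Moon has covered 27/29.531 of its cycle, so θ ≈ 360° × 27/29.531 = 329.1°.
Illuminated fraction = (1 − cos 329.1°)/2 = (1 − 0.858)/2 ≈ 0.071, so 7%.

7%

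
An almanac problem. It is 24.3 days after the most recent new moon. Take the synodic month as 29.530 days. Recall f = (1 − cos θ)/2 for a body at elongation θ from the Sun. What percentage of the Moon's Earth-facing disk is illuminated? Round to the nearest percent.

28%

Elongation θ = 360° × 24.3/29.530 ≈ 296.2°.
Illuminated fraction = (1 − cos 296.2°)/2 = (1 − 0.442)/2 ≈ 0.279, so 28%.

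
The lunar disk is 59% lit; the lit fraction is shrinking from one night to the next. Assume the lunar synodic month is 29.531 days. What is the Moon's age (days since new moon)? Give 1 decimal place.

Invert f = (1 − cos θ)/2 to get cos θ = 1 − 2(0.59) = -0.180, hence θ₀ = arccos -0.180 = 100.4°.
Since the Moon is past full (waning), take the reflex angle: θ = 360° − 100.4° = 259.6°.
At 360°/29.531 d per day, 259.6° corresponds to 21.30 days.

21.3 days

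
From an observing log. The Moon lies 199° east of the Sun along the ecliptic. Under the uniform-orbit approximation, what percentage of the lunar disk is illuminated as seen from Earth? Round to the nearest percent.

Half-versine of 199°: (1 − (-0.946))/2 = 0.973, i.e. 97%.

97%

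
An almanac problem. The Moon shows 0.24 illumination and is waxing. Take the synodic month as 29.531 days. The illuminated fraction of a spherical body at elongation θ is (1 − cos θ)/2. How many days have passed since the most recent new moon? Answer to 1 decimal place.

4.8 days

From f = (1 − cos θ)/2: cos θ = 1 − 2×0.24 = 0.520; arccos → 58.7°.
Waxing ⇒ before full, so θ = 58.7°.
That fraction of the synodic month is 58.7/360 × 29.531 d ≈ 4.81 d.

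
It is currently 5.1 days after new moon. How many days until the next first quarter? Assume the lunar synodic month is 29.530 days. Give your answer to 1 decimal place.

2.3 days

First quarter is 0.25 of the way through the cycle: age 0.25 × 29.530 = 7.383 d.
That is 7.383 − 5.1 = 2.283 days ahead.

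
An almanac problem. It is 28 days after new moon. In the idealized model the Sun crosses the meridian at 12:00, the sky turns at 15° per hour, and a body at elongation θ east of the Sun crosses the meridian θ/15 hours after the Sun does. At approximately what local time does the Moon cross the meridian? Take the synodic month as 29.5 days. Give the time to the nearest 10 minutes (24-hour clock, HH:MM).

The Moon has covered 28/29.5 of its cycle, so θ ≈ 360° × 28/29.5 = 341.7°.
At 15° of sky rotation per hour, 341.7° corresponds to a 22.78 h lag.
12:00 + 22.780 h ≈ 10:47 → 10:50 to the nearest ten minutes.

10:50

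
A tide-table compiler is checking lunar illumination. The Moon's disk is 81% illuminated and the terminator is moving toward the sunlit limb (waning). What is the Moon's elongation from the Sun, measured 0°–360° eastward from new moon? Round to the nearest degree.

cos θ = 1 − 2f = -0.620, giving a principal value of 128.3°.
A waning Moon lies in 180°–360°, so θ = 360° − 128.3° = 231.7°.

232°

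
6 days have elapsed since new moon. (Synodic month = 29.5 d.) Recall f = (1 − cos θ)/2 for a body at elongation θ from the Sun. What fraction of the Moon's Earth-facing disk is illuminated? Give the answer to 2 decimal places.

Phase angle: θ = 360°·(6 d)/(29.5 d) = 73.2°.
With cos θ = 0.289, the lit fraction is (1 − 0.289)/2 ≈ 0.356.

0.36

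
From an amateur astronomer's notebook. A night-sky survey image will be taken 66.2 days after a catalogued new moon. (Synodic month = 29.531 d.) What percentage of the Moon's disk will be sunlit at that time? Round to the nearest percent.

47%

Reduce mod P: 66.2 − 2×29.531 = 7.14 d into the current lunation.
Phase angle: θ = 360°·(7.14 d)/(29.531 d) = 87.0°.
Illuminated fraction = (1 − cos 87.0°)/2 = (1 − 0.052)/2 ≈ 0.474, so 47%.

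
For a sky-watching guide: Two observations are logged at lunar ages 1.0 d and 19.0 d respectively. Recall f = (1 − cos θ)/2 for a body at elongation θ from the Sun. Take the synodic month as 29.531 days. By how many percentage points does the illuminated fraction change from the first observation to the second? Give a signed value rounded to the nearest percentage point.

θ₁ = 360° × 1.0/29.531 = 12.2°, f₁ = (1 − cos θ₁)/2 = 0.011.
θ₂ = 360° × 19.0/29.531 = 231.6°, f₂ = (1 − cos θ₂)/2 = 0.810.
Change = f₂ − f₁ = +0.799 → +80 percentage points.

+80 percentage points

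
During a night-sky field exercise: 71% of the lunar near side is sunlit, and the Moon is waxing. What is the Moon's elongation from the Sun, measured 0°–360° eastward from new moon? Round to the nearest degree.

115°

Invert f = (1 − cos θ)/2 to get cos θ = 1 − 2(0.71) = -0.420, hence θ₀ = arccos -0.420 = 114.8°.
The Moon is waxing (0°–180°), so θ = 114.8° directly.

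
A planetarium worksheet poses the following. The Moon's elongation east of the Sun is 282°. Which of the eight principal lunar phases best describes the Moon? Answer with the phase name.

282° lies in the last quarter sector of the 8-phase cycle.

last quarter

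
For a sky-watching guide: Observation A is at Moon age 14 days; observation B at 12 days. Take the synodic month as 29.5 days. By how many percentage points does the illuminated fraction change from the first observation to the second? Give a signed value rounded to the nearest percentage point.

-8 pp

θ₁ = 360° × 14/29.5 = 170.8°, f₁ = (1 − cos θ₁)/2 = 0.994.
θ₂ = 360° × 12/29.5 = 146.4°, f₂ = (1 − cos θ₂)/2 = 0.917.
Change = f₂ − f₁ = -0.077 → -8 percentage points.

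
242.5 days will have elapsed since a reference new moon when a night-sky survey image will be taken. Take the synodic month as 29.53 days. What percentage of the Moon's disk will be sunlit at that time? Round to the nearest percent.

38%

242.5 d spans 8 complete synodic months (8 × 29.53 = 236.24 d) plus 6.26 d.
Phase angle: θ = 360°·(6.26 d)/(29.53 d) = 76.3°.
cos 76.3° = 0.237, so f = (1 − 0.237)/2 = 0.382, so 38%.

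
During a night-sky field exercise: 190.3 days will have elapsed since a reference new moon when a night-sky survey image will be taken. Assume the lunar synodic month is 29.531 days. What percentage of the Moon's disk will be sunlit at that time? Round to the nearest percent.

97%

190.3/29.531 = 6.444 lunations, so 6 complete cycles and 13.11 d into the next.
Phase angle: θ = 360°·(13.11 d)/(29.531 d) = 159.9°.
With cos θ = (-0.939), the lit fraction is (1 − (-0.939))/2 ≈ 0.969, so 97%.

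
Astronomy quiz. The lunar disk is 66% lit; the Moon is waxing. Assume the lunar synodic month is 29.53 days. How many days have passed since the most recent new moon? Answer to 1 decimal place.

From f = (1 − cos θ)/2: cos θ = 1 − 2×0.66 = -0.320; arccos → 108.7°.
Waxing ⇒ before full, so θ = 108.7°.
Age = 29.53 × 108.7°/360° ≈ 8.91 days.

8.9 days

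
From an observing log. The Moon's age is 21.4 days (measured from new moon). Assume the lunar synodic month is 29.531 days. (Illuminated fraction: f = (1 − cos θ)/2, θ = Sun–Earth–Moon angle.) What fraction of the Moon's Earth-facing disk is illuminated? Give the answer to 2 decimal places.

Elongation θ = 360° × 21.4/29.531 ≈ 260.9°.
Illuminated fraction = (1 − cos 260.9°)/2 = (1 − (-0.159))/2 ≈ 0.579.

0.58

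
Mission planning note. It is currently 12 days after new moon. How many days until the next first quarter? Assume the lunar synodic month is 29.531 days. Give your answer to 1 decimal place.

First quarter is 0.25 of the way through the cycle: age 0.25 × 29.531 = 7.383 d.
Already past this cycle's first quarter; the next is at 7.383 + 29.531 = 36.914 d, so 36.914 − 12 = 24.914 days.

24.9 days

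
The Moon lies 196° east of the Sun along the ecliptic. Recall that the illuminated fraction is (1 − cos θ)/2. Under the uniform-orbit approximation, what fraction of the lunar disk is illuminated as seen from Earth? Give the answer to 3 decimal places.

cos 196° = (-0.961), so f = (1 − (-0.961))/2 = 0.981.

0.981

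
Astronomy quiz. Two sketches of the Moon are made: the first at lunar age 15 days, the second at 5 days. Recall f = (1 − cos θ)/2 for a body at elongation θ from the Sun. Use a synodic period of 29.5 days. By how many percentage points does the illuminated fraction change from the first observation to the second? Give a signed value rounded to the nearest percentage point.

-74 pp

First observation: θ = 360°·15/29.5 = 183.1°, so f = 0.999.
Second observation: θ = 61.0°, f = 0.258.
Δf = 0.258 − 0.999 = -0.742, i.e. -74 pp.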